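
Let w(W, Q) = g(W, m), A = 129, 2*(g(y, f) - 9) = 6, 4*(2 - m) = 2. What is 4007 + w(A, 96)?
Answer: 4019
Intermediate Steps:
m = 3/2 (m = 2 - ¼*2 = 2 - ½ = 3/2 ≈ 1.5000)
g(y, f) = 12 (g(y, f) = 9 + (½)*6 = 9 + 3 = 12)
w(W, Q) = 12
4007 + w(A, 96) = 4007 + 12 = 4019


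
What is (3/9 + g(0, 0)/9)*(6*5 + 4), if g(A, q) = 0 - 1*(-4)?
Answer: 238/9 ≈ 26.444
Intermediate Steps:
g(A, q) = 4 (g(A, q) = 0 + 4 = 4)
(3/9 + g(0, 0)/9)*(6*5 + 4) = (3/9 + 4/9)*(6*5 + 4) = (3*(⅑) + 4*(⅑))*(30 + 4) = (⅓ + 4/9)*34 = (7/9)*34 = 238/9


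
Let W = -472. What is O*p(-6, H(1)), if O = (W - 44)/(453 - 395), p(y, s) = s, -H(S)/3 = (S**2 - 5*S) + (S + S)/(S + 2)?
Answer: -2580/29 ≈ -88.966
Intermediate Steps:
H(S) = -3*S**2 + 15*S - 6*S/(2 + S) (H(S) = -3*((S**2 - 5*S) + (S + S)/(S + 2)) = -3*((S**2 - 5*S) + (2*S)/(2 + S)) = -3*((S**2 - 5*S) + 2*S/(2 + S)) = -3*(S**2 - 5*S + 2*S/(2 + S)) = -3*S**2 + 15*S - 6*S/(2 + S))
O = -258/29 (O = (-472 - 44)/(453 - 395) = -516/58 = -516*1/58 = -258/29 ≈ -8.8965)
O*p(-6, H(1)) = -774*(8 - 1*1**2 + 3*1)/(29*(2 + 1)) = -774*(8 - 1*1 + 3)/(29*3) = -774*(8 - 1 + 3)/(29*3) = -774*10/(29*3) = -258/29*10 = -2580/29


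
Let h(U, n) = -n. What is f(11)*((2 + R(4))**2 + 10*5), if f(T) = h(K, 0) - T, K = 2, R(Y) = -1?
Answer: -561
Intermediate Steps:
f(T) = -T (f(T) = -1*0 - T = 0 - T = -T)
f(11)*((2 + R(4))**2 + 10*5) = (-1*11)*((2 - 1)**2 + 10*5) = -11*(1**2 + 50) = -11*(1 + 50) = -11*51 = -561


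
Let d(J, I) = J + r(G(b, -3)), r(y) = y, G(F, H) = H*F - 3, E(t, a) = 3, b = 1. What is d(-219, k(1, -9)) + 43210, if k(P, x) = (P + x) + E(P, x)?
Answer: 42985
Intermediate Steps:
G(F, H) = -3 + F*H (G(F, H) = F*H - 3 = -3 + F*H)
k(P, x) = 3 + P + x (k(P, x) = (P + x) + 3 = 3 + P + x)
d(J, I) = -6 + J (d(J, I) = J + (-3 + 1*(-3)) = J + (-3 - 3) = J - 6 = -6 + J)
d(-219, k(1, -9)) + 43210 = (-6 - 219) + 43210 = -225 + 43210 = 42985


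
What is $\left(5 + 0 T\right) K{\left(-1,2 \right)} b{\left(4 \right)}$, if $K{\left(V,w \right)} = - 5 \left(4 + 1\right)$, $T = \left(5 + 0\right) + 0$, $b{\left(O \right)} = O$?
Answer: $-500$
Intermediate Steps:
$T = 5$ ($T = 5 + 0 = 5$)
$K{\left(V,w \right)} = -25$ ($K{\left(V,w \right)} = \left(-5\right) 5 = -25$)
$\left(5 + 0 T\right) K{\left(-1,2 \right)} b{\left(4 \right)} = \left(5 + 0 \cdot 5\right) \left(-25\right) 4 = \left(5 + 0\right) \left(-25\right) 4 = 5 \left(-25\right) 4 = \left(-125\right) 4 = -500$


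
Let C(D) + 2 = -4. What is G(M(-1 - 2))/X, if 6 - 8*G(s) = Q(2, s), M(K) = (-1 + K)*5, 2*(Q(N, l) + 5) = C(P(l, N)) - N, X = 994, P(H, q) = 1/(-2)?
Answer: 15/7952 ≈ 0.0018863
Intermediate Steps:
P(H, q) = -½
C(D) = -6 (C(D) = -2 - 4 = -6)
Q(N, l) = -8 - N/2 (Q(N, l) = -5 + (-6 - N)/2 = -5 + (-3 - N/2) = -8 - N/2)
M(K) = -5 + 5*K
G(s) = 15/8 (G(s) = ¾ - (-8 - ½*2)/8 = ¾ - (-8 - 1)/8 = ¾ - ⅛*(-9) = ¾ + 9/8 = 15/8)
G(M(-1 - 2))/X = (15/8)/994 = (15/8)*(1/994) = 15/7952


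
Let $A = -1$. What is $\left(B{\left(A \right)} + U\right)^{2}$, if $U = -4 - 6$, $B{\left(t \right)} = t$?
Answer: $121$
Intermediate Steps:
$U = -10$
$\left(B{\left(A \right)} + U\right)^{2} = \left(-1 - 10\right)^{2} = \left(-11\right)^{2} = 121$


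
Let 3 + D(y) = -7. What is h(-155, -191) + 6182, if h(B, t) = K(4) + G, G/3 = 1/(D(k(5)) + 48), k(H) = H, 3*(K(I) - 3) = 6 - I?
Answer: 705175/114 ≈ 6185.7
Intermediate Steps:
K(I) = 5 - I/3 (K(I) = 3 + (6 - I)/3 = 3 + (2 - I/3) = 5 - I/3)
D(y) = -10 (D(y) = -3 - 7 = -10)
G = 3/38 (G = 3/(-10 + 48) = 3/38 ≈ 0.078947)
h(B, t) = 427/114 (h(B, t) = (5 - 1/3*4) + 3/38 = (5 - 4/3) + 3/38 = 11/3 + 3/38 = 427/114)
h(-155, -191) + 6182 = 427/114 + 6182 = 705175/114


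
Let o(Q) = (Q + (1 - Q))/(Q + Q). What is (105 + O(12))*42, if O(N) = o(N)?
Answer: 17647/4 ≈ 4411.8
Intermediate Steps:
o(Q) = 1/(2*Q)
O(N) = 1/(2*N)
(105 + O(12))*42 = (105 + (½)/12)*42 = (105 + (½)*(1/12))*42 = (105 + 1/24)*42 = (2521/24)*42 = 17647/4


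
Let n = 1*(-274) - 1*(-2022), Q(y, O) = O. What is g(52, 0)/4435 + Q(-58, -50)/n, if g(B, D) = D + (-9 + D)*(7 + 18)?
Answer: -61505/775238 ≈ -0.079337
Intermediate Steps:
g(B, D) = -225 + 26*D (g(B, D) = D + (-9 + D)*25 = D + (-225 + 25*D) = -225 + 26*D)
n = 1748 (n = -274 + 2022 = 1748)
g(52, 0)/4435 + Q(-58, -50)/n = (-225 + 26*0)/4435 - 50/1748 = (-225 + 0)*(1/4435) - 50*1/1748 = -225*1/4435 - 25/874 = -45/887 - 25/874 = -61505/775238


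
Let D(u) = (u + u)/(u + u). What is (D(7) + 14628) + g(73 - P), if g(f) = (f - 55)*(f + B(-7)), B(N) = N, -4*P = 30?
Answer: 66013/4 ≈ 16503.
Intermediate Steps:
P = -15/2 (P = -1/4*30 = -15/2 ≈ -7.5000)
D(u) = 1 (D(u) = (2*u)/((2*u)) = (2*u)*(1/(2*u)) = 1)
g(f) = (-55 + f)*(-7 + f) (g(f) = (f - 55)*(f - 7) = (-55 + f)*(-7 + f))
(D(7) + 14628) + g(73 - P) = (1 + 14628) + (385 + (73 - 1*(-15/2))**2 - 62*(73 - 1*(-15/2))) = 14629 + (385 + (73 + 15/2)**2 - 62*(73 + 15/2)) = 14629 + (385 + (161/2)**2 - 62*161/2) = 14629 + (385 + 25921/4 - 4991) = 14629 + 7497/4 = 66013/4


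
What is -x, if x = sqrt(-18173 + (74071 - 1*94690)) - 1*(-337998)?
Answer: -337998 - 2*I*sqrt(9698) ≈ -3.38e+5 - 196.96*I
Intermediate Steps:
x = 337998 + 2*I*sqrt(9698) (x = sqrt(-18173 + (74071 - 94690)) + 337998 = sqrt(-18173 - 20619) + 337998 = sqrt(-38792) + 337998 = 2*I*sqrt(9698) + 337998 = 337998 + 2*I*sqrt(9698) ≈ 3.38e+5 + 196.96*I)
-x = -(337998 + 2*I*sqrt(9698)) = -337998 - 2*I*sqrt(9698)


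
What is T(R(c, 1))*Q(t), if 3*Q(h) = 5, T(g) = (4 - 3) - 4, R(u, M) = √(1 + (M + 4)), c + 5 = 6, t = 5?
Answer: -5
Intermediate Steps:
c = 1 (c = -5 + 6 = 1)
R(u, M) = √(5 + M) (R(u, M) = √(1 + (4 + M)) = √(5 + M))
T(g) = -3 (T(g) = 1 - 4 = -3)
Q(h) = 5/3 (Q(h) = (⅓)*5 = 5/3)
T(R(c, 1))*Q(t) = -3*5/3 = -5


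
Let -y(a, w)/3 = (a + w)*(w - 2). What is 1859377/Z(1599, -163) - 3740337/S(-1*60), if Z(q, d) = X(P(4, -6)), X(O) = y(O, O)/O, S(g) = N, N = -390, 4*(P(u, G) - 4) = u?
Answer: -54819247/585 ≈ -93708.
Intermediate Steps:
P(u, G) = 4 + u/4
S(g) = -390
y(a, w) = -3*(-2 + w)*(a + w) (y(a, w) = -3*(a + w)*(w - 2) = -3*(a + w)*(-2 + w) = -3*(-2 + w)*(a + w))
X(O) = (-6*O² + 12*O)/O (X(O) = (-3*O² + 6*O + 6*O - 3*O*O)/O = (-3*O² + 6*O + 6*O - 3*O²)/O = (-6*O² + 12*O)/O)
Z(q, d) = -18 (Z(q, d) = 12 - 6*(4 + (¼)*4) = 12 - 6*(4 + 1) = 12 - 6*5 = 12 - 30 = -18)
1859377/Z(1599, -163) - 3740337/S(-1*60) = 1859377/(-18) - 3740337/(-390) = 1859377*(-1/18) - 3740337*(-1/390) = -1859377/18 + 1246779/130 = -54819247/585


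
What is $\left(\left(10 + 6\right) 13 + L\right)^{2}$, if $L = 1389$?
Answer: $2550409$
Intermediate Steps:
$\left(\left(10 + 6\right) 13 + L\right)^{2} = \left(\left(10 + 6\right) 13 + 1389\right)^{2} = \left(16 \cdot 13 + 1389\right)^{2} = \left(208 + 1389\right)^{2} = 1597^{2} = 2550409$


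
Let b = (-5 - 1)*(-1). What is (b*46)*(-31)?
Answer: -8556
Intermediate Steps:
b = 6 (b = -6*(-1) = 6)
(b*46)*(-31) = (6*46)*(-31) = 276*(-31) = -8556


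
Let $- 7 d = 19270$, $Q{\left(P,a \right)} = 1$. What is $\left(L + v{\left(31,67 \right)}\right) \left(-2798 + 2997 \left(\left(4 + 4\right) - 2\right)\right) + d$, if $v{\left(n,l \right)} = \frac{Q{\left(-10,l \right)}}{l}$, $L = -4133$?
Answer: $- \frac{29433501170}{469} \approx -6.2758 \cdot 10^{7}$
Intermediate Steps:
$d = - \frac{19270}{7}$ ($d = \left(- \frac{1}{7}\right) 19270 = - \frac{19270}{7} \approx -2752.9$)
$v{\left(n,l \right)} = \frac{1}{l}$ ($v{\left(n,l \right)} = 1 \frac{1}{l} = \frac{1}{l}$)
$\left(L + v{\left(31,67 \right)}\right) \left(-2798 + 2997 \left(\left(4 + 4\right) - 2\right)\right) + d = \left(-4133 + \frac{1}{67}\right) \left(-2798 + 2997 \left(\left(4 + 4\right) - 2\right)\right) - \frac{19270}{7} = \left(-4133 + \frac{1}{67}\right) \left(-2798 + 2997 \left(8 - 2\right)\right) - \frac{19270}{7} = - \frac{276910 \left(-2798 + 2997 \cdot 6\right)}{67} - \frac{19270}{7} = - \frac{276910 \left(-2798 + 17982\right)}{67} - \frac{19270}{7} = \left(- \frac{276910}{67}\right) 15184 - \frac{19270}{7} = - \frac{4204601440}{67} - \frac{19270}{7} = - \frac{29433501170}{469}$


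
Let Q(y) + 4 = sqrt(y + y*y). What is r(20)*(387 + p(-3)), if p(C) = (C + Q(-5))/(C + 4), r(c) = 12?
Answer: 4560 + 24*sqrt(5) ≈ 4613.7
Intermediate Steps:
Q(y) = -4 + sqrt(y + y**2) (Q(y) = -4 + sqrt(y + y*y) = -4 + sqrt(y + y**2))
p(C) = (-4 + C + 2*sqrt(5))/(4 + C) (p(C) = (C + (-4 + sqrt(-5*(1 - 5))))/(C + 4) = (C + (-4 + sqrt(-5*(-4))))/(4 + C) = (C + (-4 + sqrt(20)))/(4 + C) = (C + (-4 + 2*sqrt(5)))/(4 + C) = (-4 + C + 2*sqrt(5))/(4 + C))
r(20)*(387 + p(-3)) = 12*(387 + (-4 - 3 + 2*sqrt(5))/(4 - 3)) = 12*(387 + (-7 + 2*sqrt(5))/1) = 12*(387 + 1*(-7 + 2*sqrt(5))) = 12*(387 + (-7 + 2*sqrt(5))) = 12*(380 + 2*sqrt(5)) = 4560 + 24*sqrt(5)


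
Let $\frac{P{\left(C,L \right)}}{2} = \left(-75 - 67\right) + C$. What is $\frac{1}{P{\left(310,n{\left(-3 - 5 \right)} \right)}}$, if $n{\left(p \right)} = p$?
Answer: $\frac{1}{336} \approx 0.0029762$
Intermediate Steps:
$P{\left(C,L \right)} = -284 + 2 C$ ($P{\left(C,L \right)} = 2 \left(\left(-75 - 67\right) + C\right) = 2 \left(-142 + C\right) = -284 + 2 C$)
$\frac{1}{P{\left(310,n{\left(-3 - 5 \right)} \right)}} = \frac{1}{-284 + 2 \cdot 310} = \frac{1}{-284 + 620} = \frac{1}{336}$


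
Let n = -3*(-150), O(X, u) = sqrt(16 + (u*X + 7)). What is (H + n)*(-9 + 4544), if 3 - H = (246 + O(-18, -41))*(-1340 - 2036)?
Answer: 3768353715 + 15310160*sqrt(761) ≈ 4.1907e+9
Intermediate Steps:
O(X, u) = sqrt(23 + X*u) (O(X, u) = sqrt(16 + (X*u + 7)) = sqrt(16 + (7 + X*u)) = sqrt(23 + X*u))
n = 450
H = 830499 + 3376*sqrt(761) (H = 3 - (246 + sqrt(23 - 18*(-41)))*(-1340 - 2036) = 3 - (246 + sqrt(23 + 738))*(-3376) = 3 - (246 + sqrt(761))*(-3376) = 3 - (-830496 - 3376*sqrt(761)) = 3 + (830496 + 3376*sqrt(761)) = 830499 + 3376*sqrt(761) ≈ 9.2363e+5)
(H + n)*(-9 + 4544) = ((830499 + 3376*sqrt(761)) + 450)*(-9 + 4544) = (830949 + 3376*sqrt(761))*4535 = 3768353715 + 15310160*sqrt(761)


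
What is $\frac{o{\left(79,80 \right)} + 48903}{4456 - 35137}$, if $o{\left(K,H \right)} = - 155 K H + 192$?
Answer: $\frac{930505}{30681} \approx 30.328$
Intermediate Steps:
$o{\left(K,H \right)} = 192 - 155 H K$ ($o{\left(K,H \right)} = - 155 H K + 192 = 192 - 155 H K$)
$\frac{o{\left(79,80 \right)} + 48903}{4456 - 35137} = \frac{\left(192 - 12400 \cdot 79\right) + 48903}{4456 - 35137} = \frac{\left(192 - 979600\right) + 48903}{-30681} = \left(-979408 + 48903\right) \left(- \frac{1}{30681}\right) = \left(-930505\right) \left(- \frac{1}{30681}\right) = \frac{930505}{30681}$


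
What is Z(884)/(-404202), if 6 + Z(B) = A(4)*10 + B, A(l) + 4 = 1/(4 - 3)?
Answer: -424/202101 ≈ -0.0020980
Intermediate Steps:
A(l) = -3 (A(l) = -4 + 1/(4 - 3) = -4 + 1/1 = -4 + 1 = -3)
Z(B) = -36 + B (Z(B) = -6 + (-3*10 + B) = -6 + (-30 + B) = -36 + B)
Z(884)/(-404202) = (-36 + 884)/(-404202) = 848*(-1/404202) = -424/202101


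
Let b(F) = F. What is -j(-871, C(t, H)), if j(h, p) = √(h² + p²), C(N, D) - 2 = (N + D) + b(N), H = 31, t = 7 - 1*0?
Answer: -5*√30434 ≈ -872.27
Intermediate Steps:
t = 7 (t = 7 + 0 = 7)
C(N, D) = 2 + D + 2*N (C(N, D) = 2 + ((N + D) + N) = 2 + ((D + N) + N) = 2 + (D + 2*N) = 2 + D + 2*N)
-j(-871, C(t, H)) = -√((-871)² + (2 + 31 + 2*7)²) = -√(758641 + (2 + 31 + 14)²) = -√(758641 + 47²) = -√(758641 + 2209) = -√760850 = -5*√30434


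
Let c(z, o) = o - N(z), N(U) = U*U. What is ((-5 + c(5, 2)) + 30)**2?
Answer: 4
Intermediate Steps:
N(U) = U**2
c(z, o) = o - z**2
((-5 + c(5, 2)) + 30)**2 = ((-5 + (2 - 1*5**2)) + 30)**2 = ((-5 + (2 - 1*25)) + 30)**2 = ((-5 + (2 - 25)) + 30)**2 = ((-5 - 23) + 30)**2 = (-28 + 30)**2 = 2**2 = 4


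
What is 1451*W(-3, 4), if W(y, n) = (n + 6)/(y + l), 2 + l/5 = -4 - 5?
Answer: -7255/29 ≈ -250.17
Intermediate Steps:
l = -55 (l = -10 + 5*(-4 - 5) = -10 + 5*(-9) = -10 - 45 = -55)
W(y, n) = (6 + n)/(-55 + y) (W(y, n) = (n + 6)/(y - 55) = (6 + n)/(-55 + y))
1451*W(-3, 4) = 1451*((6 + 4)/(-55 - 3)) = 1451*(10/(-58)) = 1451*(-1/58*10) = 1451*(-5/29) = -7255/29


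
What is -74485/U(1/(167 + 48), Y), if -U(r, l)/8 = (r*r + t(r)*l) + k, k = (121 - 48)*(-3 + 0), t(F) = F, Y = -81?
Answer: -3443069125/81125512 ≈ -42.441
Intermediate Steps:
k = -219 (k = 73*(-3) = -219)
U(r, l) = 1752 - 8*r² - 8*l*r (U(r, l) = -8*((r*r + r*l) - 219) = -8*((r² + l*r) - 219) = -8*(-219 + r² + l*r) = 1752 - 8*r² - 8*l*r)
-74485/U(1/(167 + 48), Y) = -74485/(1752 - 8/(167 + 48)² - 8*(-81)/(167 + 48)) = -74485/(1752 - 8*(1/215)² - 8*(-81)/215) = -74485/(1752 - 8*(1/215)² - 8*(-81)*1/215) = -74485/(1752 - 8*1/46225 + 648/215) = -74485/(1752 - 8/46225 + 648/215) = -74485/81125512/46225 = -74485*46225/81125512 = -3443069125/81125512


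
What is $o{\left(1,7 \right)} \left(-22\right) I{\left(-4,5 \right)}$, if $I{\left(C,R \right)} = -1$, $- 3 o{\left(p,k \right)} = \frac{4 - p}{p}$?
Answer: $-22$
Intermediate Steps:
$o{\left(p,k \right)} = - \frac{4 - p}{3 p}$ ($o{\left(p,k \right)} = - \frac{\left(4 - p\right) \frac{1}{p}}{3} = - \frac{\frac{1}{p} \left(4 - p\right)}{3} = - \frac{4 - p}{3 p}$)
$o{\left(1,7 \right)} \left(-22\right) I{\left(-4,5 \right)} = \frac{-4 + 1}{3 \cdot 1} \left(-22\right) \left(-1\right) = \frac{1}{3} \cdot 1 \left(-3\right) \left(-22\right) \left(-1\right) = \left(-1\right) \left(-22\right) \left(-1\right) = 22 \left(-1\right) = -22$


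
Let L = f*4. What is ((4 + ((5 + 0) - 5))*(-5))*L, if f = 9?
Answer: -720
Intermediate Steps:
L = 36 (L = 9*4 = 36)
((4 + ((5 + 0) - 5))*(-5))*L = ((4 + ((5 + 0) - 5))*(-5))*36 = ((4 + (5 - 5))*(-5))*36 = ((4 + 0)*(-5))*36 = (4*(-5))*36 = -20*36 = -720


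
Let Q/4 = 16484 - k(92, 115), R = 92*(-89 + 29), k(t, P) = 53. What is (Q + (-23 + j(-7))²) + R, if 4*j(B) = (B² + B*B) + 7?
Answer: 963433/16 ≈ 60215.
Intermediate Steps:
j(B) = 7/4 + B²/2 (j(B) = ((B² + B*B) + 7)/4 = ((B² + B²) + 7)/4 = (2*B² + 7)/4 = (7 + 2*B²)/4 = 7/4 + B²/2)
R = -5520 (R = 92*(-60) = -5520)
Q = 65724 (Q = 4*(16484 - 1*53) = 4*(16484 - 53) = 4*16431 = 65724)
(Q + (-23 + j(-7))²) + R = (65724 + (-23 + (7/4 + (½)*(-7)²))²) - 5520 = (65724 + (-23 + (7/4 + (½)*49))²) - 5520 = (65724 + (-23 + (7/4 + 49/2))²) - 5520 = (65724 + (-23 + 105/4)²) - 5520 = (65724 + (13/4)²) - 5520 = (65724 + 169/16) - 5520 = 1051753/16 - 5520 = 963433/16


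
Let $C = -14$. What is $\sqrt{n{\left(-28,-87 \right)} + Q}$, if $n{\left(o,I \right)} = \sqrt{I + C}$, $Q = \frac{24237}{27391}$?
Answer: $\frac{\sqrt{13548483 + 15311569 i \sqrt{101}}}{3913} \approx 2.3424 + 2.1452 i$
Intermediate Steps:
$Q = \frac{24237}{27391}$ ($Q = 24237 \cdot \frac{1}{27391} = \frac{24237}{27391} \approx 0.88485$)
$n{\left(o,I \right)} = \sqrt{-14 + I}$ ($n{\left(o,I \right)} = \sqrt{I - 14} = \sqrt{-14 + I}$)
$\sqrt{n{\left(-28,-87 \right)} + Q} = \sqrt{\sqrt{-14 - 87} + \frac{24237}{27391}} = \sqrt{\sqrt{-101} + \frac{24237}{27391}} = \sqrt{i \sqrt{101} + \frac{24237}{27391}} = \sqrt{\frac{24237}{27391} + i \sqrt{101}}$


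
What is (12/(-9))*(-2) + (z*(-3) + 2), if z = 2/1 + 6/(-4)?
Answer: 19/6 ≈ 3.1667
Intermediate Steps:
z = ½ (z = 2*1 + 6*(-¼) = 2 - 3/2 = ½ ≈ 0.50000)
(12/(-9))*(-2) + (z*(-3) + 2) = (12/(-9))*(-2) + ((½)*(-3) + 2) = (12*(-⅑))*(-2) + (-3/2 + 2) = -4/3*(-2) + ½ = 8/3 + ½ = 19/6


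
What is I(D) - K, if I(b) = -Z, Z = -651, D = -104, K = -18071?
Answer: 18722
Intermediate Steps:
I(b) = 651 (I(b) = -1*(-651) = 651)
I(D) - K = 651 - 1*(-18071) = 651 + 18071 = 18722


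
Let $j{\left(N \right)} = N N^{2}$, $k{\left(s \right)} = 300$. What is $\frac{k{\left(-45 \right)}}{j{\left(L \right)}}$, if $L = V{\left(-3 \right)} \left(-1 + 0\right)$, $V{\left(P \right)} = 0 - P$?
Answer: $- \frac{100}{9} \approx -11.111$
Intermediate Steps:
$V{\left(P \right)} = - P$
$L = -3$ ($L = \left(-1\right) \left(-3\right) \left(-1 + 0\right) = 3 \left(-1\right) = -3$)
$j{\left(N \right)} = N^{3}$
$\frac{k{\left(-45 \right)}}{j{\left(L \right)}} = \frac{300}{\left(-3\right)^{3}} = \frac{300}{-27} = 300 \left(- \frac{1}{27}\right) = - \frac{100}{9}$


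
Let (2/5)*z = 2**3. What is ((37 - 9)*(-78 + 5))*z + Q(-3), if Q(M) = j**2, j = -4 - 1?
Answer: -40855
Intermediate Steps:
j = -5
Q(M) = 25 (Q(M) = (-5)**2 = 25)
z = 20 (z = (5/2)*2**3 = (5/2)*8 = 20)
((37 - 9)*(-78 + 5))*z + Q(-3) = ((37 - 9)*(-78 + 5))*20 + 25 = (28*(-73))*20 + 25 = -2044*20 + 25 = -40880 + 25 = -40855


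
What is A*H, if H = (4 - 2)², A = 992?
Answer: 3968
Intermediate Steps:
H = 4 (H = 2² = 4)
A*H = 992*4 = 3968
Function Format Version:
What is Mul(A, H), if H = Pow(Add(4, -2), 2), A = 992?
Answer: 3968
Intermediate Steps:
H = 4 (H = Pow(2, 2) = 4)
Mul(A, H) = Mul(992, 4) = 3968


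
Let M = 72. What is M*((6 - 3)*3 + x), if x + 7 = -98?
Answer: -6912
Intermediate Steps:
x = -105 (x = -7 - 98 = -105)
M*((6 - 3)*3 + x) = 72*((6 - 3)*3 - 105) = 72*(3*3 - 105) = 72*(9 - 105) = 72*(-96) = -6912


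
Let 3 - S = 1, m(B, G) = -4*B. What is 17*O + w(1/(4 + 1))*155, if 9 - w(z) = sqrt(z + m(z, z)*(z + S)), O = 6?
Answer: 1497 - 31*I*sqrt(39) ≈ 1497.0 - 193.59*I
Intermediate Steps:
S = 2 (S = 3 - 1*1 = 3 - 1 = 2)
w(z) = 9 - sqrt(z - 4*z*(2 + z)) (w(z) = 9 - sqrt(z + (-4*z)*(z + 2)) = 9 - sqrt(z + (-4*z)*(2 + z)) = 9 - sqrt(z - 4*z*(2 + z)))
17*O + w(1/(4 + 1))*155 = 17*6 + (9 - sqrt(-(7 + 4/(4 + 1))/(4 + 1)))*155 = 102 + (9 - sqrt(-1*(7 + 4/5)/5))*155 = 102 + (9 - sqrt(-1*1/5*(7 + 4*(1/5))))*155 = 102 + (9 - sqrt(-1*1/5*(7 + 4/5)))*155 = 102 + (9 - sqrt(-1*1/5*39/5))*155 = 102 + (9 - sqrt(-39/25))*155 = 102 + (9 - I*sqrt(39)/5)*155 = 102 + (1395 - 31*I*sqrt(39)) = 1497 - 31*I*sqrt(39)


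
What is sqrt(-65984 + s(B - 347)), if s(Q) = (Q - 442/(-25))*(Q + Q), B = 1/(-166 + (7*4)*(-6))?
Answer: sqrt(453386257306)/1670 ≈ 403.20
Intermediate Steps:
B = -1/334 (B = 1/(-166 + 28*(-6)) = 1/(-166 - 168) = 1/(-334) = -1/334 ≈ -0.0029940)
s(Q) = 2*Q*(442/25 + Q) (s(Q) = (Q - 442*(-1/25))*(2*Q) = (Q + 442/25)*(2*Q) = (442/25 + Q)*(2*Q) = 2*Q*(442/25 + Q))
sqrt(-65984 + s(B - 347)) = sqrt(-65984 + 2*(-1/334 - 347)*(442 + 25*(-1/334 - 347))/25) = sqrt(-65984 + (2/25)*(-115899/334)*(442 + 25*(-115899/334))) = sqrt(-65984 + (2/25)*(-115899/334)*(442 - 2897475/334)) = sqrt(-65984 + (2/25)*(-115899/334)*(-2749847/334)) = sqrt(-65984 + 318704517453/1394450) = sqrt(226693128653/1394450) = sqrt(453386257306)/1670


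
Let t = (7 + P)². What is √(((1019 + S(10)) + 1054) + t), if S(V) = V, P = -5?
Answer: √2087 ≈ 45.684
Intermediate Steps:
t = 4 (t = (7 - 5)² = 2² = 4)
√(((1019 + S(10)) + 1054) + t) = √(((1019 + 10) + 1054) + 4) = √((1029 + 1054) + 4) = √(2083 + 4) = √2087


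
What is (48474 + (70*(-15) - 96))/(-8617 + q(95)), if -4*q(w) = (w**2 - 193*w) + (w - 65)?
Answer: -15776/2099 ≈ -7.5160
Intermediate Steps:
q(w) = 65/4 + 48*w - w**2/4 (q(w) = -((w**2 - 193*w) + (w - 65))/4 = -((w**2 - 193*w) + (-65 + w))/4 = -(-65 + w**2 - 192*w)/4 = 65/4 + 48*w - w**2/4)
(48474 + (70*(-15) - 96))/(-8617 + q(95)) = (48474 + (70*(-15) - 96))/(-8617 + (65/4 + 48*95 - 1/4*95**2)) = (48474 + (-1050 - 96))/(-8617 + (65/4 + 4560 - 1/4*9025)) = (48474 - 1146)/(-8617 + (65/4 + 4560 - 9025/4)) = 47328/(-8617 + 2320) = 47328/(-6297) = 47328*(-1/6297) = -15776/2099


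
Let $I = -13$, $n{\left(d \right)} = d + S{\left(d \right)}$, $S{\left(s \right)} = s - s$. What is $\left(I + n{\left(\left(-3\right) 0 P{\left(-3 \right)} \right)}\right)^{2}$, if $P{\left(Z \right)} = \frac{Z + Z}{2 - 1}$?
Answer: $169$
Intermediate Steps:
$P{\left(Z \right)} = 2 Z$ ($P{\left(Z \right)} = \frac{2 Z}{1} = 2 Z 1 = 2 Z$)
$S{\left(s \right)} = 0$
$n{\left(d \right)} = d$ ($n{\left(d \right)} = d + 0 = d$)
$\left(I + n{\left(\left(-3\right) 0 P{\left(-3 \right)} \right)}\right)^{2} = \left(-13 + \left(-3\right) 0 \cdot 2 \left(-3\right)\right)^{2} = \left(-13 + 0 \left(-6\right)\right)^{2} = \left(-13 + 0\right)^{2} = \left(-13\right)^{2} = 169$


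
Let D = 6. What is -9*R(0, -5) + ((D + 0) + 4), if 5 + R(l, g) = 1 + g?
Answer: 91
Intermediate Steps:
R(l, g) = -4 + g (R(l, g) = -5 + (1 + g) = -4 + g)
-9*R(0, -5) + ((D + 0) + 4) = -9*(-4 - 5) + ((6 + 0) + 4) = -9*(-9) + (6 + 4) = 81 + 10 = 91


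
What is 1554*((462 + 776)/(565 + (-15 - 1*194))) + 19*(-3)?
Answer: 475890/89 ≈ 5347.1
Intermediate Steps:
1554*((462 + 776)/(565 + (-15 - 1*194))) + 19*(-3) = 1554*(1238/(565 + (-15 - 194))) - 57 = 1554*(1238/(565 - 209)) - 57 = 1554*(1238/356) - 57 = 1554*(1238*(1/356)) - 57 = 1554*(619/178) - 57 = 480963/89 - 57 = 475890/89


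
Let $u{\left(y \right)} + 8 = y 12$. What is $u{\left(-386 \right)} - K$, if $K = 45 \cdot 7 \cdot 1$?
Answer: $-4955$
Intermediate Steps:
$u{\left(y \right)} = -8 + 12 y$ ($u{\left(y \right)} = -8 + y 12 = -8 + 12 y$)
$K = 315$ ($K = 45 \cdot 7 = 315$)
$u{\left(-386 \right)} - K = \left(-8 + 12 \left(-386\right)\right) - 315 = \left(-8 - 4632\right) - 315 = -4640 - 315 = -4955$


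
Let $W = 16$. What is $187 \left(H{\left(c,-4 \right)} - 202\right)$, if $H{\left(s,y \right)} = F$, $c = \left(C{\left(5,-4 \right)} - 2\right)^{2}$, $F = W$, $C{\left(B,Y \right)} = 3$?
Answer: $-34782$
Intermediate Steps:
$F = 16$
$c = 1$ ($c = \left(3 - 2\right)^{2} = 1^{2} = 1$)
$H{\left(s,y \right)} = 16$
$187 \left(H{\left(c,-4 \right)} - 202\right) = 187 \left(16 - 202\right) = 187 \left(-186\right) = -34782$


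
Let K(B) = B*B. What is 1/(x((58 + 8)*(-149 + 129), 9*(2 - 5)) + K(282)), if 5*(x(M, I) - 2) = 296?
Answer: 5/397926 ≈ 1.2565e-5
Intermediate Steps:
K(B) = B²
x(M, I) = 306/5 (x(M, I) = 2 + (⅕)*296 = 2 + 296/5 = 306/5)
1/(x((58 + 8)*(-149 + 129), 9*(2 - 5)) + K(282)) = 1/(306/5 + 282²) = 1/(306/5 + 79524) = 1/(397926/5) = 5/397926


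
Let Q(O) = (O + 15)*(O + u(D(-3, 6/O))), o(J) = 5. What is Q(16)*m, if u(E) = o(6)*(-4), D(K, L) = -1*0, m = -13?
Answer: 1612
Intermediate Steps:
D(K, L) = 0
u(E) = -20 (u(E) = 5*(-4) = -20)
Q(O) = (-20 + O)*(15 + O) (Q(O) = (O + 15)*(O - 20) = (15 + O)*(-20 + O) = (-20 + O)*(15 + O))
Q(16)*m = (-300 + 16² - 5*16)*(-13) = (-300 + 256 - 80)*(-13) = -124*(-13) = 1612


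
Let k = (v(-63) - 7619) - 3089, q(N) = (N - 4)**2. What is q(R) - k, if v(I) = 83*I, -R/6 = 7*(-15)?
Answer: 407813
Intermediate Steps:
R = 630 (R = -42*(-15) = -6*(-105) = 630)
q(N) = (-4 + N)**2
k = -15937 (k = (83*(-63) - 7619) - 3089 = (-5229 - 7619) - 3089 = -12848 - 3089 = -15937)
q(R) - k = (-4 + 630)**2 - 1*(-15937) = 626**2 + 15937 = 391876 + 15937 = 407813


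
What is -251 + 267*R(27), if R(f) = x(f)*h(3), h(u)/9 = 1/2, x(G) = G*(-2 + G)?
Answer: 1621523/2 ≈ 8.1076e+5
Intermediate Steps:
h(u) = 9/2
R(f) = 9*f*(-2 + f)/2 (R(f) = (f*(-2 + f))*(9/2) = 9*f*(-2 + f)/2)
-251 + 267*R(27) = -251 + 267*((9/2)*27*(-2 + 27)) = -251 + 267*((9/2)*27*25) = -251 + 267*(6075/2) = -251 + 1622025/2 = 1621523/2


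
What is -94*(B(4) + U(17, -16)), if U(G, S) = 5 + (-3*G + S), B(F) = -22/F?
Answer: 6345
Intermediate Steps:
U(G, S) = 5 + S - 3*G (U(G, S) = 5 + (S - 3*G) = 5 + S - 3*G)
-94*(B(4) + U(17, -16)) = -94*(-22/4 + (5 - 16 - 3*17)) = -94*(-22*1/4 + (5 - 16 - 51)) = -94*(-11/2 - 62) = -94*(-135/2) = 6345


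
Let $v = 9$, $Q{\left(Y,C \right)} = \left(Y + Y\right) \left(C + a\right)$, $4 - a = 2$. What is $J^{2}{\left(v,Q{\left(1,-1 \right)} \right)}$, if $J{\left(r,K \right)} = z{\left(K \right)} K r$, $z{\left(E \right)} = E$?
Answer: $1296$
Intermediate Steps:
$a = 2$ ($a = 4 - 2 = 2$)
$Q{\left(Y,C \right)} = 2 Y \left(2 + C\right)$ ($Q{\left(Y,C \right)} = \left(Y + Y\right) \left(C + 2\right) = 2 Y \left(2 + C\right)$)
$J{\left(r,K \right)} = r K^{2}$ ($J{\left(r,K \right)} = K K r = K^{2} r = r K^{2}$)
$J^{2}{\left(v,Q{\left(1,-1 \right)} \right)} = \left(9 \left(2 \cdot 1 \left(2 - 1\right)\right)^{2}\right)^{2} = \left(9 \left(2 \cdot 1 \cdot 1\right)^{2}\right)^{2} = \left(9 \cdot 2^{2}\right)^{2} = \left(9 \cdot 4\right)^{2} = 36^{2} = 1296$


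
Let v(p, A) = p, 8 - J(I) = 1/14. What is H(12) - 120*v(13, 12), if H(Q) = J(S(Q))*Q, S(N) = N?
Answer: -10254/7 ≈ -1464.9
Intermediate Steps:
J(I) = 111/14 (J(I) = 8 - 1/14 = 111/14)
H(Q) = 111*Q/14
H(12) - 120*v(13, 12) = (111/14)*12 - 120*13 = 666/7 - 1560 = -10254/7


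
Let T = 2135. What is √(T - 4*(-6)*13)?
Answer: √2447 ≈ 49.467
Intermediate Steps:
√(T - 4*(-6)*13) = √(2135 - 4*(-6)*13) = √(2135 + 24*13) = √(2135 + 312) = √2447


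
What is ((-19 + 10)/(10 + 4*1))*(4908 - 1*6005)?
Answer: 9873/14 ≈ 705.21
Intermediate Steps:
((-19 + 10)/(10 + 4*1))*(4908 - 1*6005) = (-9/(10 + 4))*(4908 - 6005) = -9/14*(-1097) = 9873/14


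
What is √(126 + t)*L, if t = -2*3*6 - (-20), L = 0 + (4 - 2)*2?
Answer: 4*√110 ≈ 41.952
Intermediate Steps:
L = 4 (L = 0 + 2*2 = 0 + 4 = 4)
t = -16 (t = -6*6 - 1*(-20) = -36 + 20 = -16)
√(126 + t)*L = √(126 - 16)*4 = √110*4 = 4*√110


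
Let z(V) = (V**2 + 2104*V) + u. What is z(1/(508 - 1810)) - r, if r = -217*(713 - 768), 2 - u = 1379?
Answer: -22569295055/1695204 ≈ -13314.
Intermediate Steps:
u = -1377 (u = 2 - 1*1379 = 2 - 1379 = -1377)
r = 11935 (r = -217*(-55) = 11935)
z(V) = -1377 + V**2 + 2104*V (z(V) = (V**2 + 2104*V) - 1377 = -1377 + V**2 + 2104*V)
z(1/(508 - 1810)) - r = (-1377 + (1/(508 - 1810))**2 + 2104/(508 - 1810)) - 1*11935 = (-1377 + (1/(-1302))**2 + 2104/(-1302)) - 11935 = (-1377 + (-1/1302)**2 + 2104*(-1/1302)) - 11935 = (-1377 + 1/1695204 - 1052/651) - 11935 = -2337035315/1695204 - 11935 = -22569295055/1695204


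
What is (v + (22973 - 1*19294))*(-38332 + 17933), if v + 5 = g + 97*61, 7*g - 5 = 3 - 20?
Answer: -1369282875/7 ≈ -1.9561e+8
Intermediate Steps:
g = -12/7 (g = 5/7 + (3 - 20)/7 = 5/7 + (⅐)*(-17) = 5/7 - 17/7 = -12/7 ≈ -1.7143)
v = 41372/7 (v = -5 + (-12/7 + 97*61) = -5 + (-12/7 + 5917) = -5 + 41407/7 = 41372/7 ≈ 5910.3)
(v + (22973 - 1*19294))*(-38332 + 17933) = (41372/7 + (22973 - 1*19294))*(-38332 + 17933) = (41372/7 + (22973 - 19294))*(-20399) = (41372/7 + 3679)*(-20399) = (67125/7)*(-20399) = -1369282875/7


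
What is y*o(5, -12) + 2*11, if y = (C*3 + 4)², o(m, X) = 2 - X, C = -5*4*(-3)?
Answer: 474006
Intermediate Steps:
C = 60 (C = -20*(-3) = 60)
y = 33856 (y = (60*3 + 4)² = (180 + 4)² = 184² = 33856)
y*o(5, -12) + 2*11 = 33856*(2 - 1*(-12)) + 2*11 = 33856*(2 + 12) + 22 = 33856*14 + 22 = 473984 + 22 = 474006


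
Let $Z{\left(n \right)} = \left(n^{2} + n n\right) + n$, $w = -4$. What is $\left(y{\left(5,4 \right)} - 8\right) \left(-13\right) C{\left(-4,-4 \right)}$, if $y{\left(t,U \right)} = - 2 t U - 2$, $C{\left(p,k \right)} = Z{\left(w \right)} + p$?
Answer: $15600$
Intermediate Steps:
$Z{\left(n \right)} = n + 2 n^{2}$ ($Z{\left(n \right)} = \left(n^{2} + n^{2}\right) + n = 2 n^{2} + n = n + 2 n^{2}$)
$C{\left(p,k \right)} = 28 + p$ ($C{\left(p,k \right)} = - 4 \left(1 + 2 \left(-4\right)\right) + p = - 4 \left(1 - 8\right) + p = \left(-4\right) \left(-7\right) + p = 28 + p$)
$y{\left(t,U \right)} = -2 - 2 U t$ ($y{\left(t,U \right)} = - 2 U t - 2 = -2 - 2 U t$)
$\left(y{\left(5,4 \right)} - 8\right) \left(-13\right) C{\left(-4,-4 \right)} = \left(\left(-2 - 8 \cdot 5\right) - 8\right) \left(-13\right) \left(28 - 4\right) = \left(\left(-2 - 40\right) - 8\right) \left(-13\right) 24 = \left(-42 - 8\right) \left(-13\right) 24 = \left(-50\right) \left(-13\right) 24 = 650 \cdot 24 = 15600$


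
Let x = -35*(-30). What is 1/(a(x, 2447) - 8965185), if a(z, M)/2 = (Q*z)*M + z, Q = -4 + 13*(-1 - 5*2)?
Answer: -1/764351985 ≈ -1.3083e-9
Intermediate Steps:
Q = -147 (Q = -4 + 13*(-1 - 10) = -4 + 13*(-11) = -4 - 143 = -147)
x = 1050
a(z, M) = 2*z - 294*M*z (a(z, M) = 2*((-147*z)*M + z) = 2*(-147*M*z + z) = 2*(z - 147*M*z) = 2*z - 294*M*z)
1/(a(x, 2447) - 8965185) = 1/(2*1050*(1 - 147*2447) - 8965185) = 1/(2*1050*(1 - 359709) - 8965185) = 1/(2*1050*(-359708) - 8965185) = 1/(-755386800 - 8965185) = 1/(-764351985) = -1/764351985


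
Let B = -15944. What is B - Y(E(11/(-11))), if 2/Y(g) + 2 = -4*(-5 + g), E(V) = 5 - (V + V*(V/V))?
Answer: -79719/5 ≈ -15944.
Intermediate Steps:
E(V) = 5 - 2*V (E(V) = 5 - (V + V*1) = 5 - (V + V) = 5 - 2*V)
Y(g) = 2/(18 - 4*g) (Y(g) = 2/(-2 - 4*(-5 + g)) = 2/(-2 + (20 - 4*g)) = 2/(18 - 4*g))
B - Y(E(11/(-11))) = -15944 - (-1)/(-9 + 2*(5 - 22/(-11))) = -15944 - (-1)/(-9 + 2*(5 - 22*(-1)/11)) = -15944 - (-1)/(-9 + 2*(5 - 2*(-1))) = -15944 - (-1)/(-9 + 2*(5 + 2)) = -15944 - (-1)/(-9 + 2*7) = -15944 - (-1)/(-9 + 14) = -15944 - (-1)/5 = -15944 - 1*(-⅕) = -15944 + ⅕ = -79719/5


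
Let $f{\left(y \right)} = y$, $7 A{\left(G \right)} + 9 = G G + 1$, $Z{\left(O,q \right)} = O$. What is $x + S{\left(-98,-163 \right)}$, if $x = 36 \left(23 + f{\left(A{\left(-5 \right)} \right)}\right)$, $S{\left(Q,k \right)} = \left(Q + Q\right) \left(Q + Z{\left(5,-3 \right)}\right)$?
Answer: $\frac{134004}{7} \approx 19143.0$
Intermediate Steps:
$A{\left(G \right)} = - \frac{8}{7} + \frac{G^{2}}{7}$ ($A{\left(G \right)} = - \frac{9}{7} + \frac{G G + 1}{7} = - \frac{9}{7} + \frac{G^{2} + 1}{7} = - \frac{9}{7} + \frac{1 + G^{2}}{7} = - \frac{9}{7} + \left(\frac{1}{7} + \frac{G^{2}}{7}\right) = - \frac{8}{7} + \frac{G^{2}}{7}$)
$S{\left(Q,k \right)} = 2 Q \left(5 + Q\right)$ ($S{\left(Q,k \right)} = \left(Q + Q\right) \left(Q + 5\right) = 2 Q \left(5 + Q\right)$)
$x = \frac{6408}{7}$ ($x = 36 \left(23 - \left(\frac{8}{7} - \frac{\left(-5\right)^{2}}{7}\right)\right) = 36 \left(23 + \left(- \frac{8}{7} + \frac{1}{7} \cdot 25\right)\right) = 36 \left(23 + \left(- \frac{8}{7} + \frac{25}{7}\right)\right) = 36 \left(23 + \frac{17}{7}\right) = 36 \cdot \frac{178}{7} = \frac{6408}{7} \approx 915.43$)
$x + S{\left(-98,-163 \right)} = \frac{6408}{7} + 2 \left(-98\right) \left(5 - 98\right) = \frac{6408}{7} + 2 \left(-98\right) \left(-93\right) = \frac{6408}{7} + 18228 = \frac{134004}{7}$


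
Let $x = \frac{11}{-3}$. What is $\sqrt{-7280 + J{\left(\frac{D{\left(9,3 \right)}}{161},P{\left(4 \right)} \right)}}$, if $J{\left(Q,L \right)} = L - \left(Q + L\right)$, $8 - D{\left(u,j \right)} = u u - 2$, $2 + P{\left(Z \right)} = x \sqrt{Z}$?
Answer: $\frac{i \sqrt{188693449}}{161} \approx 85.32 i$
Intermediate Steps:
$x = - \frac{11}{3}$ ($x = 11 \left(- \frac{1}{3}\right) = - \frac{11}{3} \approx -3.6667$)
$P{\left(Z \right)} = -2 - \frac{11 \sqrt{Z}}{3}$
$D{\left(u,j \right)} = 10 - u^{2}$ ($D{\left(u,j \right)} = 8 - \left(u u - 2\right) = 8 - \left(u^{2} - 2\right) = 8 - \left(-2 + u^{2}\right) = 10 - u^{2}$)
$J{\left(Q,L \right)} = - Q$ ($J{\left(Q,L \right)} = L - \left(L + Q\right) = - Q$)
$\sqrt{-7280 + J{\left(\frac{D{\left(9,3 \right)}}{161},P{\left(4 \right)} \right)}} = \sqrt{-7280 - \frac{10 - 9^{2}}{161}} = \sqrt{-7280 - \left(10 - 81\right) \frac{1}{161}} = \sqrt{-7280 - \left(-71\right) \frac{1}{161}} = \sqrt{-7280 - - \frac{71}{161}} = \sqrt{-7280 + \frac{71}{161}} = \sqrt{- \frac{1172009}{161}} = \frac{i \sqrt{188693449}}{161}$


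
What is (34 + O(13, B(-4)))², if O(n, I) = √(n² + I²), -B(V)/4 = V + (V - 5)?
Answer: 4029 + 884*√17 ≈ 7673.8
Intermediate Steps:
B(V) = 20 - 8*V (B(V) = -4*(V + (V - 5)) = -4*(V + (-5 + V)) = -4*(-5 + 2*V) = 20 - 8*V)
O(n, I) = √(I² + n²)
(34 + O(13, B(-4)))² = (34 + √((20 - 8*(-4))² + 13²))² = (34 + √((20 + 32)² + 169))² = (34 + √(52² + 169))² = (34 + √(2704 + 169))² = (34 + √2873)² = (34 + 13*√17)²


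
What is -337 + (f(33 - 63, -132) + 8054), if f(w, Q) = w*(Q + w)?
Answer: 12577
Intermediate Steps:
-337 + (f(33 - 63, -132) + 8054) = -337 + ((33 - 63)*(-132 + (33 - 63)) + 8054) = -337 + (-30*(-132 - 30) + 8054) = -337 + (-30*(-162) + 8054) = -337 + (4860 + 8054) = -337 + 12914 = 12577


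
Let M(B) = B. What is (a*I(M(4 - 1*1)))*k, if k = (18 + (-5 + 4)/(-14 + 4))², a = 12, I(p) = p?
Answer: 294849/25 ≈ 11794.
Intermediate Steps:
k = 32761/100 (k = (18 - 1/(-10))² = (18 - 1*(-⅒))² = (18 + ⅒)² = (181/10)² = 32761/100 ≈ 327.61)
(a*I(M(4 - 1*1)))*k = (12*(4 - 1*1))*(32761/100) = (12*(4 - 1))*(32761/100) = (12*3)*(32761/100) = 36*(32761/100) = 294849/25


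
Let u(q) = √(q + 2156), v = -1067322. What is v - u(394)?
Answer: -1067322 - 5*√102 ≈ -1.0674e+6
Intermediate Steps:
u(q) = √(2156 + q)
v - u(394) = -1067322 - √(2156 + 394) = -1067322 - √2550 = -1067322 - 5*√102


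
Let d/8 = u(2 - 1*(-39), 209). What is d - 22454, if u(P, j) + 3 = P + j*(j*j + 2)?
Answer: 73015826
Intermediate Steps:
u(P, j) = -3 + P + j*(2 + j**2) (u(P, j) = -3 + (P + j*(j*j + 2)) = -3 + (P + j*(j**2 + 2)) = -3 + (P + j*(2 + j**2)) = -3 + P + j*(2 + j**2))
d = 73038280 (d = 8*(-3 + (2 - 1*(-39)) + 209**3 + 2*209) = 8*(-3 + (2 + 39) + 9129329 + 418) = 8*(-3 + 41 + 9129329 + 418) = 8*9129785 = 73038280)
d - 22454 = 73038280 - 22454 = 73015826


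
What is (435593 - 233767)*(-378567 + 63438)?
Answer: -63601225554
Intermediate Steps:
(435593 - 233767)*(-378567 + 63438) = 201826*(-315129) = -63601225554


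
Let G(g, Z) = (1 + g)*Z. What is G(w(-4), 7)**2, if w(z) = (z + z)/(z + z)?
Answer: 196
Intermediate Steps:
w(z) = 1 (w(z) = (2*z)/((2*z)) = (2*z)*(1/(2*z)) = 1)
G(g, Z) = Z*(1 + g)
G(w(-4), 7)**2 = (7*(1 + 1))**2 = (7*2)**2 = 14**2 = 196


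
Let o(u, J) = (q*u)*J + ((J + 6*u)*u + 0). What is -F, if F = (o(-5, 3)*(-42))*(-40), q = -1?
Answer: -252000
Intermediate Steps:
o(u, J) = u*(J + 6*u) - J*u (o(u, J) = (-u)*J + ((J + 6*u)*u + 0) = -J*u + (u*(J + 6*u) + 0) = -J*u + u*(J + 6*u) = u*(J + 6*u) - J*u)
F = 252000 (F = ((6*(-5)**2)*(-42))*(-40) = ((6*25)*(-42))*(-40) = (150*(-42))*(-40) = -6300*(-40) = 252000)
-F = -1*252000 = -252000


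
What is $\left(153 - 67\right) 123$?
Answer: $10578$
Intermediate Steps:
$\left(153 - 67\right) 123 = 86 \cdot 123 = 10578$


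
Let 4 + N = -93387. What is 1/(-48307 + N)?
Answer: -1/141698 ≈ -7.0573e-6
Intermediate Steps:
N = -93391 (N = -4 - 93387 = -93391)
1/(-48307 + N) = 1/(-48307 - 93391) = 1/(-141698) = -1/141698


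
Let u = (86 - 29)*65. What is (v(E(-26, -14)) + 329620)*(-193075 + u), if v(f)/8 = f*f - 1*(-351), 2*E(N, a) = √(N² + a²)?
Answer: -63282151640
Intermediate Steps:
E(N, a) = √(N² + a²)/2
u = 3705 (u = 57*65 = 3705)
v(f) = 2808 + 8*f² (v(f) = 8*(f*f - 1*(-351)) = 8*(f² + 351) = 8*(351 + f²) = 2808 + 8*f²)
(v(E(-26, -14)) + 329620)*(-193075 + u) = ((2808 + 8*(√((-26)² + (-14)²)/2)²) + 329620)*(-193075 + 3705) = ((2808 + 8*(√(676 + 196)/2)²) + 329620)*(-189370) = ((2808 + 8*(√872/2)²) + 329620)*(-189370) = ((2808 + 8*((2*√218)/2)²) + 329620)*(-189370) = ((2808 + 8*(√218)²) + 329620)*(-189370) = ((2808 + 8*218) + 329620)*(-189370) = ((2808 + 1744) + 329620)*(-189370) = (4552 + 329620)*(-189370) = 334172*(-189370) = -63282151640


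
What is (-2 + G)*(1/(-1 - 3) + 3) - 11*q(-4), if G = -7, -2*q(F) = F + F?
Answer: -275/4 ≈ -68.750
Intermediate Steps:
q(F) = -F (q(F) = -(F + F)/2 = -F)
(-2 + G)*(1/(-1 - 3) + 3) - 11*q(-4) = (-2 - 7)*(1/(-1 - 3) + 3) - (-11)*(-4) = -9*(1/(-4) + 3) - 11*4 = -9*(-¼ + 3) - 44 = -9*11/4 - 44 = -99/4 - 44 = -275/4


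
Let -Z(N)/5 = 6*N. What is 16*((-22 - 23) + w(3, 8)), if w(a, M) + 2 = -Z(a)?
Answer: 688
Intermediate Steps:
Z(N) = -30*N
w(a, M) = -2 + 30*a (w(a, M) = -2 - (-30)*a = -2 + 30*a)
16*((-22 - 23) + w(3, 8)) = 16*((-22 - 23) + (-2 + 30*3)) = 16*(-45 + (-2 + 90)) = 16*(-45 + 88) = 16*43 = 688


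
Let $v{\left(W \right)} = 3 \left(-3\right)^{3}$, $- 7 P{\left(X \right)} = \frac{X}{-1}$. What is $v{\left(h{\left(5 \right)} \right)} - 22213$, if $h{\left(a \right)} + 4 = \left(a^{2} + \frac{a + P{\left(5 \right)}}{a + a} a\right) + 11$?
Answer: $-22294$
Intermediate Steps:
$P{\left(X \right)} = \frac{X}{7}$ ($P{\left(X \right)} = - \frac{X \frac{1}{-1}}{7} = - \frac{X \left(-1\right)}{7} = - \frac{\left(-1\right) X}{7} = \frac{X}{7}$)
$h{\left(a \right)} = \frac{103}{14} + a^{2} + \frac{a}{2}$ ($h{\left(a \right)} = -4 + \left(\left(a^{2} + \frac{a + \frac{1}{7} \cdot 5}{a + a} a\right) + 11\right) = -4 + \left(\left(a^{2} + \frac{a + \frac{5}{7}}{2 a} a\right) + 11\right) = -4 + \left(\left(a^{2} + \left(\frac{5}{7} + a\right) \frac{1}{2 a} a\right) + 11\right) = -4 + \left(\left(a^{2} + \frac{\frac{5}{7} + a}{2 a} a\right) + 11\right) = -4 + \left(\left(a^{2} + \left(\frac{5}{14} + \frac{a}{2}\right)\right) + 11\right) = -4 + \left(\left(\frac{5}{14} + a^{2} + \frac{a}{2}\right) + 11\right) = -4 + \left(\frac{159}{14} + a^{2} + \frac{a}{2}\right) = \frac{103}{14} + a^{2} + \frac{a}{2}$)
$v{\left(W \right)} = -81$ ($v{\left(W \right)} = 3 \left(-27\right) = -81$)
$v{\left(h{\left(5 \right)} \right)} - 22213 = -81 - 22213 = -22294$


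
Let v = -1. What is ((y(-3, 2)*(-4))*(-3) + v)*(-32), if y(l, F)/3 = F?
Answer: -2272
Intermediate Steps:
y(l, F) = 3*F
((y(-3, 2)*(-4))*(-3) + v)*(-32) = (((3*2)*(-4))*(-3) - 1)*(-32) = ((6*(-4))*(-3) - 1)*(-32) = (-24*(-3) - 1)*(-32) = (72 - 1)*(-32) = 71*(-32) = -2272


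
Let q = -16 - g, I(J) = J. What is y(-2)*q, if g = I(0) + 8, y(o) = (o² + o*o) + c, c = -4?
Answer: -96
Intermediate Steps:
y(o) = -4 + 2*o² (y(o) = (o² + o*o) - 4 = (o² + o²) - 4 = 2*o² - 4 = -4 + 2*o²)
g = 8 (g = 0 + 8 = 8)
q = -24 (q = -16 - 1*8 = -16 - 8 = -24)
y(-2)*q = (-4 + 2*(-2)²)*(-24) = (-4 + 2*4)*(-24) = (-4 + 8)*(-24) = 4*(-24) = -96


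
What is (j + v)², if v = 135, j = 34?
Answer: 28561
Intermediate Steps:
(j + v)² = (34 + 135)² = 169² = 28561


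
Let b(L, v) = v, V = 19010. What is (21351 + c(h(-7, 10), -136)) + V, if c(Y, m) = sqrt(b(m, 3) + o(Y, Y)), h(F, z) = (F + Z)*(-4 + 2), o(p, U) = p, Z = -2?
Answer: 40361 + sqrt(21) ≈ 40366.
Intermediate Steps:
h(F, z) = 4 - 2*F (h(F, z) = (F - 2)*(-4 + 2) = (-2 + F)*(-2) = 4 - 2*F)
c(Y, m) = sqrt(3 + Y)
(21351 + c(h(-7, 10), -136)) + V = (21351 + sqrt(3 + (4 - 2*(-7)))) + 19010 = (21351 + sqrt(3 + (4 + 14))) + 19010 = (21351 + sqrt(3 + 18)) + 19010 = (21351 + sqrt(21)) + 19010 = 40361 + sqrt(21)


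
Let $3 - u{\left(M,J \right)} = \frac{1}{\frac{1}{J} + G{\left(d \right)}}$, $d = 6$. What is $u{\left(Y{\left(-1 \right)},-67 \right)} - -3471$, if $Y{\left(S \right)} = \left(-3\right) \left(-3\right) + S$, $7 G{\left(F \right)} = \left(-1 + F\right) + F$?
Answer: $\frac{2535551}{730} \approx 3473.4$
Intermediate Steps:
$G{\left(F \right)} = - \frac{1}{7} + \frac{2 F}{7}$ ($G{\left(F \right)} = \frac{\left(-1 + F\right) + F}{7} = \frac{-1 + 2 F}{7} = - \frac{1}{7} + \frac{2 F}{7}$)
$Y{\left(S \right)} = 9 + S$
$u{\left(M,J \right)} = 3 - \frac{1}{\frac{11}{7} + \frac{1}{J}}$ ($u{\left(M,J \right)} = 3 - \frac{1}{\frac{1}{J} + \left(- \frac{1}{7} + \frac{2}{7} \cdot 6\right)} = 3 - \frac{1}{\frac{1}{J} + \left(- \frac{1}{7} + \frac{12}{7}\right)} = 3 - \frac{1}{\frac{1}{J} + \frac{11}{7}} = 3 - \frac{1}{\frac{11}{7} + \frac{1}{J}}$)
$u{\left(Y{\left(-1 \right)},-67 \right)} - -3471 = \frac{21 + 26 \left(-67\right)}{7 + 11 \left(-67\right)} - -3471 = \frac{21 - 1742}{7 - 737} + 3471 = \frac{1}{-730} \left(-1721\right) + 3471 = \left(- \frac{1}{730}\right) \left(-1721\right) + 3471 = \frac{1721}{730} + 3471 = \frac{2535551}{730}$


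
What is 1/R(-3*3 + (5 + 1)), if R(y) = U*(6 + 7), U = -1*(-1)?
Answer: 1/13 ≈ 0.076923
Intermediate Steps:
U = 1
R(y) = 13 (R(y) = 1*(6 + 7) = 1*13 = 13)
1/R(-3*3 + (5 + 1)) = 1/13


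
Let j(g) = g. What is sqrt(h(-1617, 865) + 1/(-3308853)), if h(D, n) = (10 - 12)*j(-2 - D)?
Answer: I*sqrt(35363681410525923)/3308853 ≈ 56.833*I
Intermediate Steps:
h(D, n) = 4 + 2*D (h(D, n) = (10 - 12)*(-2 - D) = -2*(-2 - D) = 4 + 2*D)
sqrt(h(-1617, 865) + 1/(-3308853)) = sqrt((4 + 2*(-1617)) + 1/(-3308853)) = sqrt((4 - 3234) - 1/3308853) = sqrt(-3230 - 1/3308853) = sqrt(-10687595191/3308853) = I*sqrt(35363681410525923)/3308853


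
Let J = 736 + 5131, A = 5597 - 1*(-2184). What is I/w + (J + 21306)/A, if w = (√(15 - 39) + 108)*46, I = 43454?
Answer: 2130249629/174309962 - 21727*I*√6/134412 ≈ 12.221 - 0.39595*I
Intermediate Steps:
A = 7781 (A = 5597 + 2184 = 7781)
J = 5867
w = 4968 + 92*I*√6 (w = (√(-24) + 108)*46 = (2*I*√6 + 108)*46 = (108 + 2*I*√6)*46 = 4968 + 92*I*√6 ≈ 4968.0 + 225.35*I)
I/w + (J + 21306)/A = 43454/(4968 + 92*I*√6) + (5867 + 21306)/7781 = 43454/(4968 + 92*I*√6) + 27173*(1/7781) = 43454/(4968 + 92*I*√6) + 27173/7781 = 27173/7781 + 43454/(4968 + 92*I*√6)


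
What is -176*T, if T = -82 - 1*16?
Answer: 17248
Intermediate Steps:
T = -98 (T = -82 - 16 = -98)
-176*T = -176*(-98) = 17248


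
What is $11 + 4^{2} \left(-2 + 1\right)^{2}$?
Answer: $27$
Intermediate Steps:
$11 + 4^{2} \left(-2 + 1\right)^{2} = 11 + 16 \left(-1\right)^{2} = 11 + 16 \cdot 1 = 11 + 16 = 27$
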